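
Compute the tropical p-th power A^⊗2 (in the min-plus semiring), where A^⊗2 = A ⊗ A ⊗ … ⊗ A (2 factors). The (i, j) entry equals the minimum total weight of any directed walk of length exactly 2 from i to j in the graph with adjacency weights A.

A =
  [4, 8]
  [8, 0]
A^⊗2 =
  [8, 8]
  [8, 0]

Each entry (A^⊗2)_ij equals the minimum over all length-2 walks i = v_0 → v_1 → … → v_2 = j of Σ_t A[v_t][v_{t+1}]. For example, for (i, j) = (0, 1) we minimise over 2 possible intermediate vertex sequences; the minimum is 8, attained along the walk 0 → 1 → 1.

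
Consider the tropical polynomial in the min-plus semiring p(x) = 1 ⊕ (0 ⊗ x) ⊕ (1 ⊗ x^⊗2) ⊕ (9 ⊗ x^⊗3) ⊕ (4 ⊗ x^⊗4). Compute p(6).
p(6) = 1

A tropical monomial a ⊗ x^⊗i evaluates to a + i · x. Evaluating each term at x = 6:
  Term 0 contributes 1 + 0 · 6 = 1
  Term 1 contributes 0 + 1 · 6 = 6
  Term 2 contributes 1 + 2 · 6 = 13
  Term 3 contributes 9 + 3 · 6 = 27
  Term 4 contributes 4 + 4 · 6 = 28
p(6) = ⊕ of these = min[1, 6, 13, 27, 28] = 1.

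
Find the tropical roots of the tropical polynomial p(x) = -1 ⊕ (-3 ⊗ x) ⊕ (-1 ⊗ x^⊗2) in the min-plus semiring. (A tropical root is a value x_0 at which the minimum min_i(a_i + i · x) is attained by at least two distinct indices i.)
Roots: {-2, 2}

Each tropical root is a break point of the lower envelope of the lines y = a_i + i · x (there are 3 lines, with slopes 0, 1, ..., 2). Only the lines that attain the minimum somewhere contribute to roots; other lines are dominated. Here the surviving (envelope) indices are i = 2, i = 1, i = 0.
Intersections between consecutive envelope lines give the roots: for adjacent envelope indices i < j the intersection is x = (a_i − a_j) / (j − i). Reading off the sorted break points: {-2, 2}.
Verification: at each break x_0, at least two indices attain the minimum of min_i(a_i + i · x_0).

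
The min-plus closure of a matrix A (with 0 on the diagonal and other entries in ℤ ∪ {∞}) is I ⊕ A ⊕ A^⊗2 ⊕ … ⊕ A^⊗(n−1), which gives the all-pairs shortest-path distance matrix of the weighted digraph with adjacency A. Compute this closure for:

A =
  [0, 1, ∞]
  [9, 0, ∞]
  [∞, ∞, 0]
Closure =
  [0, 1, ∞]
  [9, 0, ∞]
  [∞, ∞, 0]

This is the Floyd-Warshall all-pairs shortest-path computation. For each intermediate vertex k = 0, 1, …, 2, update dist[i][j] ← min(dist[i][j], dist[i][k] + dist[k][j]). The final matrix gives, for each (i, j), the minimum total weight of any directed path from i to j (possibly empty when i = j).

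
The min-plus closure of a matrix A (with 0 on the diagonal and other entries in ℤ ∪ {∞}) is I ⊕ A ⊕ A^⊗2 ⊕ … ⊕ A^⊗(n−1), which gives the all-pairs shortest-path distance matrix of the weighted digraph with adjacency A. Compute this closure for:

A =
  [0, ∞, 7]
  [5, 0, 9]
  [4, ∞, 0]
Closure =
  [0, ∞, 7]
  [5, 0, 9]
  [4, ∞, 0]

This is the Floyd-Warshall all-pairs shortest-path computation. For each intermediate vertex k = 0, 1, …, 2, update dist[i][j] ← min(dist[i][j], dist[i][k] + dist[k][j]). The final matrix gives, for each (i, j), the minimum total weight of any directed path from i to j (possibly empty when i = j).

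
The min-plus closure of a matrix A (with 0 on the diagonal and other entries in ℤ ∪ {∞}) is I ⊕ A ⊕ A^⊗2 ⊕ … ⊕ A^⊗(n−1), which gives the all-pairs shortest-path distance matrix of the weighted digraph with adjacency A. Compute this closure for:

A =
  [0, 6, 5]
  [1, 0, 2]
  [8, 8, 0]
Closure =
  [0, 6, 5]
  [1, 0, 2]
  [8, 8, 0]

This is the Floyd-Warshall all-pairs shortest-path computation. For each intermediate vertex k = 0, 1, …, 2, update dist[i][j] ← min(dist[i][j], dist[i][k] + dist[k][j]). The final matrix gives, for each (i, j), the minimum total weight of any directed path from i to j (possibly empty when i = j).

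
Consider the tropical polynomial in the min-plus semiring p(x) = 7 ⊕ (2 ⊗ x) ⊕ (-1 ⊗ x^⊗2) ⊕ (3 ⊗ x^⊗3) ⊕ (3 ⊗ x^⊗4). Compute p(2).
p(2) = 3

A tropical monomial a ⊗ x^⊗i evaluates to a + i · x. Evaluating each term at x = 2:
  Term 0 contributes 7 + 0 · 2 = 7
  Term 1 contributes 2 + 1 · 2 = 4
  Term 2 contributes -1 + 2 · 2 = 3
  Term 3 contributes 3 + 3 · 2 = 9
  Term 4 contributes 3 + 4 · 2 = 11
p(2) = ⊕ of these = min[7, 4, 3, 9, 11] = 3.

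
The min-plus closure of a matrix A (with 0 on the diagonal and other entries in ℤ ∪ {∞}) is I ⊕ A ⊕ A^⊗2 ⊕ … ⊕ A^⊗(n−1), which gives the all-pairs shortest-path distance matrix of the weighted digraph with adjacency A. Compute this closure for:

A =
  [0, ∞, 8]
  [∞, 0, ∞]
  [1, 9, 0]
Closure =
  [0, 17, 8]
  [∞, 0, ∞]
  [1, 9, 0]

This is the Floyd-Warshall all-pairs shortest-path computation. For each intermediate vertex k = 0, 1, …, 2, update dist[i][j] ← min(dist[i][j], dist[i][k] + dist[k][j]). The final matrix gives, for each (i, j), the minimum total weight of any directed path from i to j (possibly empty when i = j).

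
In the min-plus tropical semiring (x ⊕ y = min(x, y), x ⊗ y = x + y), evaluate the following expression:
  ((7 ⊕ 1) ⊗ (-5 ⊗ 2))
((7 ⊕ 1) ⊗ (-5 ⊗ 2)) = -2

Expand innermost to outermost. Recall ⊕ takes the minimum of its arguments and ⊗ takes their sum. Working out the expression ((7 ⊕ 1) ⊗ (-5 ⊗ 2)) gives -2.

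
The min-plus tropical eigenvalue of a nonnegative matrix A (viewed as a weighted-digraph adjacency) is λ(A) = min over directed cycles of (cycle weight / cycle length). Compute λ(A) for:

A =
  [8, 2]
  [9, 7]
λ(A) = 11/2

Enumerate directed cycles and compute their means (weight / length). Sample:
  cycle 0 → 0: weight = 8, length = 1, mean = 8/1 ≈ 8.000
  cycle 1 → 1: weight = 7, length = 1, mean = 7/1 ≈ 7.000
  cycle 0 → 1 → 0: weight = 11, length = 2, mean = 11/2 ≈ 5.500
  cycle 1 → 0 → 1: weight = 11, length = 2, mean = 11/2 ≈ 5.500
Minimum mean = 5.500, attained e.g. along the cycle 0 → 1 → 0 with weight 11 and length 2. So λ(A) = 11/2 = 11/2.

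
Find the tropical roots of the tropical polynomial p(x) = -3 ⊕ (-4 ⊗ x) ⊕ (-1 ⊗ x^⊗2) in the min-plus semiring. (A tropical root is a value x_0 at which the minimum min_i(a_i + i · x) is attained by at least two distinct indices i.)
Roots: {-3, 1}

Each tropical root is a break point of the lower envelope of the lines y = a_i + i · x (there are 3 lines, with slopes 0, 1, ..., 2). Only the lines that attain the minimum somewhere contribute to roots; other lines are dominated. Here the surviving (envelope) indices are i = 2, i = 1, i = 0.
Intersections between consecutive envelope lines give the roots: for adjacent envelope indices i < j the intersection is x = (a_i − a_j) / (j − i). Reading off the sorted break points: {-3, 1}.
Verification: at each break x_0, at least two indices attain the minimum of min_i(a_i + i · x_0).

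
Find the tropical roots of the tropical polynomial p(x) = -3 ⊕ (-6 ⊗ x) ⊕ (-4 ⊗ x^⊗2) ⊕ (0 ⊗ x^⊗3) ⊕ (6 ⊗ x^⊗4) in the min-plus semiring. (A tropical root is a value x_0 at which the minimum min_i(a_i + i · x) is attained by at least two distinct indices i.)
Roots: {-6, -4, -2, 3}

Each tropical root is a break point of the lower envelope of the lines y = a_i + i · x (there are 5 lines, with slopes 0, 1, ..., 4). Only the lines that attain the minimum somewhere contribute to roots; other lines are dominated. Here the surviving (envelope) indices are i = 4, i = 3, i = 2, i = 1, i = 0.
Intersections between consecutive envelope lines give the roots: for adjacent envelope indices i < j the intersection is x = (a_i − a_j) / (j − i). Reading off the sorted break points: {-6, -4, -2, 3}.
Verification: at each break x_0, at least two indices attain the minimum of min_i(a_i + i · x_0).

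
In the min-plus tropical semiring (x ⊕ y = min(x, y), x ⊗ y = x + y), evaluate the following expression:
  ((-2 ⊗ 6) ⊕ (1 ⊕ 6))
((-2 ⊗ 6) ⊕ (1 ⊕ 6)) = 1

Expand innermost to outermost. Recall ⊕ takes the minimum of its arguments and ⊗ takes their sum. Working out the expression ((-2 ⊗ 6) ⊕ (1 ⊕ 6)) gives 1.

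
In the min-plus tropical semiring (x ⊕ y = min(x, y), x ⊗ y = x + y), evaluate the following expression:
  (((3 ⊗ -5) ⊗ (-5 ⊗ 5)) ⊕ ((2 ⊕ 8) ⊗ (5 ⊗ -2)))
(((3 ⊗ -5) ⊗ (-5 ⊗ 5)) ⊕ ((2 ⊕ 8) ⊗ (5 ⊗ -2))) = -2

Expand innermost to outermost. Recall ⊕ takes the minimum of its arguments and ⊗ takes their sum. Working out the expression (((3 ⊗ -5) ⊗ (-5 ⊗ 5)) ⊕ ((2 ⊕ 8) ⊗ (5 ⊗ -2))) gives -2.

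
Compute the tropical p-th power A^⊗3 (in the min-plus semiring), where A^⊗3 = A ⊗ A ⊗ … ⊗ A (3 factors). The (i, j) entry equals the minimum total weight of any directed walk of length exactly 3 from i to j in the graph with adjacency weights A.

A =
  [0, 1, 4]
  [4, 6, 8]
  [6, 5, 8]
A^⊗3 =
  [0, 1, 4]
  [4, 5, 8]
  [6, 7, 10]

Each entry (A^⊗3)_ij equals the minimum over all length-3 walks i = v_0 → v_1 → … → v_3 = j of Σ_t A[v_t][v_{t+1}]. For example, for (i, j) = (0, 2) we minimise over 9 possible intermediate vertex sequences; the minimum is 4, attained along the walk 0 → 0 → 0 → 2.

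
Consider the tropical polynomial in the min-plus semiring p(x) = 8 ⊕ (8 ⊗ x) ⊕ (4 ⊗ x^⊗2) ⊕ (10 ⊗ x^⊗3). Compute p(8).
p(8) = 8

A tropical monomial a ⊗ x^⊗i evaluates to a + i · x. Evaluating each term at x = 8:
  Term 0 contributes 8 + 0 · 8 = 8
  Term 1 contributes 8 + 1 · 8 = 16
  Term 2 contributes 4 + 2 · 8 = 20
  Term 3 contributes 10 + 3 · 8 = 34
p(8) = ⊕ of these = min[8, 16, 20, 34] = 8.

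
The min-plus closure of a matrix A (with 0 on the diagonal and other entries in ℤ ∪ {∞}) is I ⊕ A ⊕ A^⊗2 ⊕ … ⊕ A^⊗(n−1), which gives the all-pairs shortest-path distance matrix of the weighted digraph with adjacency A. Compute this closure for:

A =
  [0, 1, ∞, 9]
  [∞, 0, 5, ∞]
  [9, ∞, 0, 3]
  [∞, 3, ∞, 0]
Closure =
  [0, 1, 6, 9]
  [14, 0, 5, 8]
  [9, 6, 0, 3]
  [17, 3, 8, 0]

This is the Floyd-Warshall all-pairs shortest-path computation. For each intermediate vertex k = 0, 1, …, 3, update dist[i][j] ← min(dist[i][j], dist[i][k] + dist[k][j]). The final matrix gives, for each (i, j), the minimum total weight of any directed path from i to j (possibly empty when i = j).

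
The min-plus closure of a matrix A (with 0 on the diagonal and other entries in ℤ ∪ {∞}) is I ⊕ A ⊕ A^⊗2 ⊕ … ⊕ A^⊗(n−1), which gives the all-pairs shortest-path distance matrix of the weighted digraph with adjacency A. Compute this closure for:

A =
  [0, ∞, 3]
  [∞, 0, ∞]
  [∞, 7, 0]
Closure =
  [0, 10, 3]
  [∞, 0, ∞]
  [∞, 7, 0]

This is the Floyd-Warshall all-pairs shortest-path computation. For each intermediate vertex k = 0, 1, …, 2, update dist[i][j] ← min(dist[i][j], dist[i][k] + dist[k][j]). The final matrix gives, for each (i, j), the minimum total weight of any directed path from i to j (possibly empty when i = j).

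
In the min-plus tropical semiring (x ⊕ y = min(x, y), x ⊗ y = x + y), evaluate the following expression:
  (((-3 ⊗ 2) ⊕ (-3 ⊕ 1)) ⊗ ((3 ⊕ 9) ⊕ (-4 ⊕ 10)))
(((-3 ⊗ 2) ⊕ (-3 ⊕ 1)) ⊗ ((3 ⊕ 9) ⊕ (-4 ⊕ 10))) = -7

Expand innermost to outermost. Recall ⊕ takes the minimum of its arguments and ⊗ takes their sum. Working out the expression (((-3 ⊗ 2) ⊕ (-3 ⊕ 1)) ⊗ ((3 ⊕ 9) ⊕ (-4 ⊕ 10))) gives -7.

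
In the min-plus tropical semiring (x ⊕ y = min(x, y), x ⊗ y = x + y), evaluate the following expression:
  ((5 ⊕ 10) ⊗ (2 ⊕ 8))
((5 ⊕ 10) ⊗ (2 ⊕ 8)) = 7

Expand innermost to outermost. Recall ⊕ takes the minimum of its arguments and ⊗ takes their sum. Working out the expression ((5 ⊕ 10) ⊗ (2 ⊕ 8)) gives 7.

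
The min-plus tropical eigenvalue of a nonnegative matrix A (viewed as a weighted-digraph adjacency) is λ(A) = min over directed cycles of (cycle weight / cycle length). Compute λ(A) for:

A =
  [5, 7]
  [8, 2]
λ(A) = 2

Enumerate directed cycles and compute their means (weight / length). Sample:
  cycle 0 → 0: weight = 5, length = 1, mean = 5/1 ≈ 5.000
  cycle 1 → 1: weight = 2, length = 1, mean = 2/1 ≈ 2.000
  cycle 0 → 1 → 0: weight = 15, length = 2, mean = 15/2 ≈ 7.500
  cycle 1 → 0 → 1: weight = 15, length = 2, mean = 15/2 ≈ 7.500
Minimum mean = 2.000, attained e.g. along the cycle 1 → 1 with weight 2 and length 1. So λ(A) = 2/1 = 2.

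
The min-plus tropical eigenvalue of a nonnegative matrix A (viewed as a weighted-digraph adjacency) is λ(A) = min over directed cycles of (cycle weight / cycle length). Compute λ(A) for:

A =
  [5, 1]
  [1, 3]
λ(A) = 1

Enumerate directed cycles and compute their means (weight / length). Sample:
  cycle 0 → 0: weight = 5, length = 1, mean = 5/1 ≈ 5.000
  cycle 1 → 1: weight = 3, length = 1, mean = 3/1 ≈ 3.000
  cycle 0 → 1 → 0: weight = 2, length = 2, mean = 2/2 ≈ 1.000
  cycle 1 → 0 → 1: weight = 2, length = 2, mean = 2/2 ≈ 1.000
Minimum mean = 1.000, attained e.g. along the cycle 0 → 1 → 0 with weight 2 and length 2. So λ(A) = 2/2 = 1.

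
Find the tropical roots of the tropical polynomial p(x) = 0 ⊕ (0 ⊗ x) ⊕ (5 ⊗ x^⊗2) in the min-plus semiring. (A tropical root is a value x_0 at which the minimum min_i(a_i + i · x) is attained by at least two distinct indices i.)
Roots: {-5, 0}

Each tropical root is a break point of the lower envelope of the lines y = a_i + i · x (there are 3 lines, with slopes 0, 1, ..., 2). Only the lines that attain the minimum somewhere contribute to roots; other lines are dominated. Here the surviving (envelope) indices are i = 2, i = 1, i = 0.
Intersections between consecutive envelope lines give the roots: for adjacent envelope indices i < j the intersection is x = (a_i − a_j) / (j − i). Reading off the sorted break points: {-5, 0}.
Verification: at each break x_0, at least two indices attain the minimum of min_i(a_i + i · x_0).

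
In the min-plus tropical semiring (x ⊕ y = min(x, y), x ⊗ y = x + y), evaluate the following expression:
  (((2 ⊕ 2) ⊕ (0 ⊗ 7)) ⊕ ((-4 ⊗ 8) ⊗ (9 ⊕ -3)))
(((2 ⊕ 2) ⊕ (0 ⊗ 7)) ⊕ ((-4 ⊗ 8) ⊗ (9 ⊕ -3))) = 1

Expand innermost to outermost. Recall ⊕ takes the minimum of its arguments and ⊗ takes their sum. Working out the expression (((2 ⊕ 2) ⊕ (0 ⊗ 7)) ⊕ ((-4 ⊗ 8) ⊗ (9 ⊕ -3))) gives 1.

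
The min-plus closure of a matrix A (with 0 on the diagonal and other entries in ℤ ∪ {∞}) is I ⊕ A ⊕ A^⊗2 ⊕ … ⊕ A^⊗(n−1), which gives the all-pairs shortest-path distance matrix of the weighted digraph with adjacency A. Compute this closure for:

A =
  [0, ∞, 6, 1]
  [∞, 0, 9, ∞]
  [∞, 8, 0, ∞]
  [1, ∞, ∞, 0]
Closure =
  [0, 14, 6, 1]
  [∞, 0, 9, ∞]
  [∞, 8, 0, ∞]
  [1, 15, 7, 0]

This is the Floyd-Warshall all-pairs shortest-path computation. For each intermediate vertex k = 0, 1, …, 3, update dist[i][j] ← min(dist[i][j], dist[i][k] + dist[k][j]). The final matrix gives, for each (i, j), the minimum total weight of any directed path from i to j (possibly empty when i = j).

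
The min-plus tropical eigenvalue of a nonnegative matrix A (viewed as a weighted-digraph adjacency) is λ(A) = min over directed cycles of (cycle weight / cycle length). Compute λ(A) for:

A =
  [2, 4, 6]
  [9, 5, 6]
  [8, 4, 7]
λ(A) = 2

Enumerate directed cycles and compute their means (weight / length). Sample:
  cycle 0 → 0: weight = 2, length = 1, mean = 2/1 ≈ 2.000
  cycle 1 → 1: weight = 5, length = 1, mean = 5/1 ≈ 5.000
  cycle 2 → 2: weight = 7, length = 1, mean = 7/1 ≈ 7.000
  cycle 0 → 1 → 0: weight = 13, length = 2, mean = 13/2 ≈ 6.500
  cycle 0 → 2 → 0: weight = 14, length = 2, mean = 14/2 ≈ 7.000
  cycle 1 → 0 → 1: weight = 13, length = 2, mean = 13/2 ≈ 6.500
Minimum mean = 2.000, attained e.g. along the cycle 0 → 0 with weight 2 and length 1. So λ(A) = 2/1 = 2.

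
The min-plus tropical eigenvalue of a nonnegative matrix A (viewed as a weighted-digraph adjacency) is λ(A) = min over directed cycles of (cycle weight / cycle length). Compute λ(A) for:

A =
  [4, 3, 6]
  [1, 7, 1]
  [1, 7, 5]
λ(A) = 5/3

Enumerate directed cycles and compute their means (weight / length). Sample:
  cycle 0 → 0: weight = 4, length = 1, mean = 4/1 ≈ 4.000
  cycle 1 → 1: weight = 7, length = 1, mean = 7/1 ≈ 7.000
  cycle 2 → 2: weight = 5, length = 1, mean = 5/1 ≈ 5.000
  cycle 0 → 1 → 0: weight = 4, length = 2, mean = 4/2 ≈ 2.000
  cycle 0 → 2 → 0: weight = 7, length = 2, mean = 7/2 ≈ 3.500
  cycle 1 → 0 → 1: weight = 4, length = 2, mean = 4/2 ≈ 2.000
Minimum mean = 1.667, attained e.g. along the cycle 0 → 1 → 2 → 0 with weight 5 and length 3. So λ(A) = 5/3 = 5/3.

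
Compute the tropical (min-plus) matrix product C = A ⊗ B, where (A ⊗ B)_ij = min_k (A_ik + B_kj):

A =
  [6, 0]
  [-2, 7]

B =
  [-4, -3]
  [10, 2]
A ⊗ B =
  [2, 2]
  [-6, -5]

Apply the min-plus product entry-by-entry:
  C[0][0] = min over k of (A[0][0] + B[0][0] = 6 + -4 = 2, A[0][1] + B[1][0] = 0 + 10 = 10) = 2 (attained at k = 0)
  C[0][1] = min over k of (A[0][0] + B[0][1] = 6 + -3 = 3, A[0][1] + B[1][1] = 0 + 2 = 2) = 2 (attained at k = 1)
  C[1][0] = min over k of (A[1][0] + B[0][0] = -2 + -4 = -6, A[1][1] + B[1][0] = 7 + 10 = 17) = -6 (attained at k = 0)
  C[1][1] = min over k of (A[1][0] + B[0][1] = -2 + -3 = -5, A[1][1] + B[1][1] = 7 + 2 = 9) = -5 (attained at k = 0)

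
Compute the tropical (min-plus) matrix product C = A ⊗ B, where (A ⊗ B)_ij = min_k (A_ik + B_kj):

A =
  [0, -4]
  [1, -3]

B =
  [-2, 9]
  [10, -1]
A ⊗ B =
  [-2, -5]
  [-1, -4]

Apply the min-plus product entry-by-entry:
  C[0][0] = min over k of (A[0][0] + B[0][0] = 0 + -2 = -2, A[0][1] + B[1][0] = -4 + 10 = 6) = -2 (attained at k = 0)
  C[0][1] = min over k of (A[0][0] + B[0][1] = 0 + 9 = 9, A[0][1] + B[1][1] = -4 + -1 = -5) = -5 (attained at k = 1)
  C[1][0] = min over k of (A[1][0] + B[0][0] = 1 + -2 = -1, A[1][1] + B[1][0] = -3 + 10 = 7) = -1 (attained at k = 0)
  C[1][1] = min over k of (A[1][0] + B[0][1] = 1 + 9 = 10, A[1][1] + B[1][1] = -3 + -1 = -4) = -4 (attained at k = 1)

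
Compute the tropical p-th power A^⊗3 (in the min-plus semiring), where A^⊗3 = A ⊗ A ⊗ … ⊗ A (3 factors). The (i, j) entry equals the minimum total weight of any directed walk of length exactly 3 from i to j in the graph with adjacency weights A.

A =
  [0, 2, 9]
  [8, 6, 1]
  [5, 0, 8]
A^⊗3 =
  [0, 2, 3]
  [6, 7, 2]
  [5, 1, 7]

Each entry (A^⊗3)_ij equals the minimum over all length-3 walks i = v_0 → v_1 → … → v_3 = j of Σ_t A[v_t][v_{t+1}]. For example, for (i, j) = (0, 2) we minimise over 9 possible intermediate vertex sequences; the minimum is 3, attained along the walk 0 → 0 → 1 → 2.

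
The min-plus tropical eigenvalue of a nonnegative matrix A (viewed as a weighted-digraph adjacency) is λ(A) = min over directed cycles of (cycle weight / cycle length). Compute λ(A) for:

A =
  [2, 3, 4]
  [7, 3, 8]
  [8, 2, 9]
λ(A) = 2

Enumerate directed cycles and compute their means (weight / length). Sample:
  cycle 0 → 0: weight = 2, length = 1, mean = 2/1 ≈ 2.000
  cycle 1 → 1: weight = 3, length = 1, mean = 3/1 ≈ 3.000
  cycle 2 → 2: weight = 9, length = 1, mean = 9/1 ≈ 9.000
  cycle 0 → 1 → 0: weight = 10, length = 2, mean = 10/2 ≈ 5.000
  cycle 0 → 2 → 0: weight = 12, length = 2, mean = 12/2 ≈ 6.000
  cycle 1 → 0 → 1: weight = 10, length = 2, mean = 10/2 ≈ 5.000
Minimum mean = 2.000, attained e.g. along the cycle 0 → 0 with weight 2 and length 1. So λ(A) = 2/1 = 2.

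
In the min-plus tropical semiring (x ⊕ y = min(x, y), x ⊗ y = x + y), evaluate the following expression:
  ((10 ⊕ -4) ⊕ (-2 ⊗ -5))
((10 ⊕ -4) ⊕ (-2 ⊗ -5)) = -7

Expand innermost to outermost. Recall ⊕ takes the minimum of its arguments and ⊗ takes their sum. Working out the expression ((10 ⊕ -4) ⊕ (-2 ⊗ -5)) gives -7.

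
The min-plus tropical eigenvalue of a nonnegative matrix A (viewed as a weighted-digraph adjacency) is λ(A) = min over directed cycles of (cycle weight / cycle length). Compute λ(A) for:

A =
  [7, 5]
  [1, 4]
λ(A) = 3

Enumerate directed cycles and compute their means (weight / length). Sample:
  cycle 0 → 0: weight = 7, length = 1, mean = 7/1 ≈ 7.000
  cycle 1 → 1: weight = 4, length = 1, mean = 4/1 ≈ 4.000
  cycle 0 → 1 → 0: weight = 6, length = 2, mean = 6/2 ≈ 3.000
  cycle 1 → 0 → 1: weight = 6, length = 2, mean = 6/2 ≈ 3.000
Minimum mean = 3.000, attained e.g. along the cycle 0 → 1 → 0 with weight 6 and length 2. So λ(A) = 6/2 = 3.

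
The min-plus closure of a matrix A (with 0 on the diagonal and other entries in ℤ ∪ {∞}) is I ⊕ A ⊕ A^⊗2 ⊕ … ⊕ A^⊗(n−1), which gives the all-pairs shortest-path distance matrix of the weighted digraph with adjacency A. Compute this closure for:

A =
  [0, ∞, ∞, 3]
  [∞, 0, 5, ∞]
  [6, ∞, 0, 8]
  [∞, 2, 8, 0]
Closure =
  [0, 5, 10, 3]
  [11, 0, 5, 13]
  [6, 10, 0, 8]
  [13, 2, 7, 0]

This is the Floyd-Warshall all-pairs shortest-path computation. For each intermediate vertex k = 0, 1, …, 3, update dist[i][j] ← min(dist[i][j], dist[i][k] + dist[k][j]). The final matrix gives, for each (i, j), the minimum total weight of any directed path from i to j (possibly empty when i = j).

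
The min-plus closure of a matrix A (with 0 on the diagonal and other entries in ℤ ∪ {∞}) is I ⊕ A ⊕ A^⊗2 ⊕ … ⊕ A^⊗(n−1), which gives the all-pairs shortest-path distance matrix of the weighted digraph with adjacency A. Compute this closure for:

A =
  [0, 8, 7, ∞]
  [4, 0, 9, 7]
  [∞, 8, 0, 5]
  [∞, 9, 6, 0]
Closure =
  [0, 8, 7, 12]
  [4, 0, 9, 7]
  [12, 8, 0, 5]
  [13, 9, 6, 0]

This is the Floyd-Warshall all-pairs shortest-path computation. For each intermediate vertex k = 0, 1, …, 3, update dist[i][j] ← min(dist[i][j], dist[i][k] + dist[k][j]). The final matrix gives, for each (i, j), the minimum total weight of any directed path from i to j (possibly empty when i = j).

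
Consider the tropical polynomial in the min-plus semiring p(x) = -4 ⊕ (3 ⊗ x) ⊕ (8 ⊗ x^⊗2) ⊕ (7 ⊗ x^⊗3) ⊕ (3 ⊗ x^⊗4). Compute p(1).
p(1) = -4

A tropical monomial a ⊗ x^⊗i evaluates to a + i · x. Evaluating each term at x = 1:
  Term 0 contributes -4 + 0 · 1 = -4
  Term 1 contributes 3 + 1 · 1 = 4
  Term 2 contributes 8 + 2 · 1 = 10
  Term 3 contributes 7 + 3 · 1 = 10
  Term 4 contributes 3 + 4 · 1 = 7
p(1) = ⊕ of these = min[-4, 4, 10, 10, 7] = -4.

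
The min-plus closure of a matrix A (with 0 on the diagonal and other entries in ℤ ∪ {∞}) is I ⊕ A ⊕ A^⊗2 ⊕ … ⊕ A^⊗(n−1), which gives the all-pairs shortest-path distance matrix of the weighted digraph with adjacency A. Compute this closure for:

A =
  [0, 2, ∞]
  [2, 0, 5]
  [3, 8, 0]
Closure =
  [0, 2, 7]
  [2, 0, 5]
  [3, 5, 0]

This is the Floyd-Warshall all-pairs shortest-path computation. For each intermediate vertex k = 0, 1, …, 2, update dist[i][j] ← min(dist[i][j], dist[i][k] + dist[k][j]). The final matrix gives, for each (i, j), the minimum total weight of any directed path from i to j (possibly empty when i = j).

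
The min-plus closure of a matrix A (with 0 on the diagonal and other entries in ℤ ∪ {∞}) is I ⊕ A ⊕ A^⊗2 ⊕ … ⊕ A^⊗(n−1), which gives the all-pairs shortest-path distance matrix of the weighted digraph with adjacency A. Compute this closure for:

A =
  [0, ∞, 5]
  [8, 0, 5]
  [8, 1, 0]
Closure =
  [0, 6, 5]
  [8, 0, 5]
  [8, 1, 0]

This is the Floyd-Warshall all-pairs shortest-path computation. For each intermediate vertex k = 0, 1, …, 2, update dist[i][j] ← min(dist[i][j], dist[i][k] + dist[k][j]). The final matrix gives, for each (i, j), the minimum total weight of any directed path from i to j (possibly empty when i = j).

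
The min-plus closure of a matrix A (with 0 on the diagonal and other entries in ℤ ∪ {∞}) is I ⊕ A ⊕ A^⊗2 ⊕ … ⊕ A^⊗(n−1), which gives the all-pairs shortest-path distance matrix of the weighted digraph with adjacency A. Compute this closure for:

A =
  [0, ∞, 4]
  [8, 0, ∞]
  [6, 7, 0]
Closure =
  [0, 11, 4]
  [8, 0, 12]
  [6, 7, 0]

This is the Floyd-Warshall all-pairs shortest-path computation. For each intermediate vertex k = 0, 1, …, 2, update dist[i][j] ← min(dist[i][j], dist[i][k] + dist[k][j]). The final matrix gives, for each (i, j), the minimum total weight of any directed path from i to j (possibly empty when i = j).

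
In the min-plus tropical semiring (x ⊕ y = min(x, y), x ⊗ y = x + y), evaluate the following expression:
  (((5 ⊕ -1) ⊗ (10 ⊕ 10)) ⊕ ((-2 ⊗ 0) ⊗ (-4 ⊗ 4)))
(((5 ⊕ -1) ⊗ (10 ⊕ 10)) ⊕ ((-2 ⊗ 0) ⊗ (-4 ⊗ 4))) = -2

Expand innermost to outermost. Recall ⊕ takes the minimum of its arguments and ⊗ takes their sum. Working out the expression (((5 ⊕ -1) ⊗ (10 ⊕ 10)) ⊕ ((-2 ⊗ 0) ⊗ (-4 ⊗ 4))) gives -2.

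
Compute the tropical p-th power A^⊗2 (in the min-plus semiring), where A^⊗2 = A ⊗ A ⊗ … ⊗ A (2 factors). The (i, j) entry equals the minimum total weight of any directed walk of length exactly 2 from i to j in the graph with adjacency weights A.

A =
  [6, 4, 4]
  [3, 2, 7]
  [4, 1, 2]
A^⊗2 =
  [7, 5, 6]
  [5, 4, 7]
  [4, 3, 4]

Each entry (A^⊗2)_ij equals the minimum over all length-2 walks i = v_0 → v_1 → … → v_2 = j of Σ_t A[v_t][v_{t+1}]. For example, for (i, j) = (0, 2) we minimise over 3 possible intermediate vertex sequences; the minimum is 6, attained along the walk 0 → 2 → 2.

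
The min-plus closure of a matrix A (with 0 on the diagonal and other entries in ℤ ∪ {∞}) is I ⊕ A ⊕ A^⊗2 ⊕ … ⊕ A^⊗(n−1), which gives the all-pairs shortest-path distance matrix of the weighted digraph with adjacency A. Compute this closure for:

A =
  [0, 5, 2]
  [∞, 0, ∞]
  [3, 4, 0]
Closure =
  [0, 5, 2]
  [∞, 0, ∞]
  [3, 4, 0]

This is the Floyd-Warshall all-pairs shortest-path computation. For each intermediate vertex k = 0, 1, …, 2, update dist[i][j] ← min(dist[i][j], dist[i][k] + dist[k][j]). The final matrix gives, for each (i, j), the minimum total weight of any directed path from i to j (possibly empty when i = j).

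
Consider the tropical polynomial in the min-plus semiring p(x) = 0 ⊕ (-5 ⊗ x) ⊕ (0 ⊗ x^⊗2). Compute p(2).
p(2) = -3

A tropical monomial a ⊗ x^⊗i evaluates to a + i · x. Evaluating each term at x = 2:
  Term 0 contributes 0 + 0 · 2 = 0
  Term 1 contributes -5 + 1 · 2 = -3
  Term 2 contributes 0 + 2 · 2 = 4
p(2) = ⊕ of these = min[0, -3, 4] = -3.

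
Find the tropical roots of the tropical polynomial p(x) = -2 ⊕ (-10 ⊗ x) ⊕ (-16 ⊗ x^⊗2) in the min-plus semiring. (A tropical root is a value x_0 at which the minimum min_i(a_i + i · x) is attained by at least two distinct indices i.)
Roots: {6, 8}

Each tropical root is a break point of the lower envelope of the lines y = a_i + i · x (there are 3 lines, with slopes 0, 1, ..., 2). Only the lines that attain the minimum somewhere contribute to roots; other lines are dominated. Here the surviving (envelope) indices are i = 2, i = 1, i = 0.
Intersections between consecutive envelope lines give the roots: for adjacent envelope indices i < j the intersection is x = (a_i − a_j) / (j − i). Reading off the sorted break points: {6, 8}.
Verification: at each break x_0, at least two indices attain the minimum of min_i(a_i + i · x_0).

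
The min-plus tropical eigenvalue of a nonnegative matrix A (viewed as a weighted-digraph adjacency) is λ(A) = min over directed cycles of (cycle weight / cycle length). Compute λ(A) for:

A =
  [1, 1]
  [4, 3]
λ(A) = 1

Enumerate directed cycles and compute their means (weight / length). Sample:
  cycle 0 → 0: weight = 1, length = 1, mean = 1/1 ≈ 1.000
  cycle 1 → 1: weight = 3, length = 1, mean = 3/1 ≈ 3.000
  cycle 0 → 1 → 0: weight = 5, length = 2, mean = 5/2 ≈ 2.500
  cycle 1 → 0 → 1: weight = 5, length = 2, mean = 5/2 ≈ 2.500
Minimum mean = 1.000, attained e.g. along the cycle 0 → 0 with weight 1 and length 1. So λ(A) = 1/1 = 1.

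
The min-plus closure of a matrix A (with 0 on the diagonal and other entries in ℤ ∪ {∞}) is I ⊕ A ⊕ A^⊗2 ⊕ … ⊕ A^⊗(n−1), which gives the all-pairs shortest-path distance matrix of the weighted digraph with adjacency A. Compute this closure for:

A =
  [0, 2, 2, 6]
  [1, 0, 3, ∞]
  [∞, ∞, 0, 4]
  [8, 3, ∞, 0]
Closure =
  [0, 2, 2, 6]
  [1, 0, 3, 7]
  [8, 7, 0, 4]
  [4, 3, 6, 0]

This is the Floyd-Warshall all-pairs shortest-path computation. For each intermediate vertex k = 0, 1, …, 3, update dist[i][j] ← min(dist[i][j], dist[i][k] + dist[k][j]). The final matrix gives, for each (i, j), the minimum total weight of any directed path from i to j (possibly empty when i = j).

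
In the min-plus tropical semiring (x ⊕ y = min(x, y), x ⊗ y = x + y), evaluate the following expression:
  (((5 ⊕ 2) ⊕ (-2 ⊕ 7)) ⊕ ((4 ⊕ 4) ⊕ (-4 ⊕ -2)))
(((5 ⊕ 2) ⊕ (-2 ⊕ 7)) ⊕ ((4 ⊕ 4) ⊕ (-4 ⊕ -2))) = -4

Expand innermost to outermost. Recall ⊕ takes the minimum of its arguments and ⊗ takes their sum. Working out the expression (((5 ⊕ 2) ⊕ (-2 ⊕ 7)) ⊕ ((4 ⊕ 4) ⊕ (-4 ⊕ -2))) gives -4.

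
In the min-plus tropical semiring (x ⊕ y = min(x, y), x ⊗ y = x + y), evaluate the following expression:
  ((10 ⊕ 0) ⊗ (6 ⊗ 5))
((10 ⊕ 0) ⊗ (6 ⊗ 5)) = 11

Expand innermost to outermost. Recall ⊕ takes the minimum of its arguments and ⊗ takes their sum. Working out the expression ((10 ⊕ 0) ⊗ (6 ⊗ 5)) gives 11.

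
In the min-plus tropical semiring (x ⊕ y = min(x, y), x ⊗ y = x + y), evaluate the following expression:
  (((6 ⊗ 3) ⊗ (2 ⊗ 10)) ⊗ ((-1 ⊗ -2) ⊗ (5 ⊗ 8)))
(((6 ⊗ 3) ⊗ (2 ⊗ 10)) ⊗ ((-1 ⊗ -2) ⊗ (5 ⊗ 8))) = 31

Expand innermost to outermost. Recall ⊕ takes the minimum of its arguments and ⊗ takes their sum. Working out the expression (((6 ⊗ 3) ⊗ (2 ⊗ 10)) ⊗ ((-1 ⊗ -2) ⊗ (5 ⊗ 8))) gives 31.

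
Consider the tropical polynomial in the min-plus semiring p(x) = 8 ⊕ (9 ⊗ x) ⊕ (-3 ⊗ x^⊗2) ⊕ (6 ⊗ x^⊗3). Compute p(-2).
p(-2) = -7

A tropical monomial a ⊗ x^⊗i evaluates to a + i · x. Evaluating each term at x = -2:
  Term 0 contributes 8 + 0 · -2 = 8
  Term 1 contributes 9 + 1 · -2 = 7
  Term 2 contributes -3 + 2 · -2 = -7
  Term 3 contributes 6 + 3 · -2 = 0
p(-2) = ⊕ of these = min[8, 7, -7, 0] = -7.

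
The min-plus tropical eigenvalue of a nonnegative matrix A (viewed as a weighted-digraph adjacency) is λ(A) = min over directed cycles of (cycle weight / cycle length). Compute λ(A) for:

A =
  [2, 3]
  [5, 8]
λ(A) = 2

Enumerate directed cycles and compute their means (weight / length). Sample:
  cycle 0 → 0: weight = 2, length = 1, mean = 2/1 ≈ 2.000
  cycle 1 → 1: weight = 8, length = 1, mean = 8/1 ≈ 8.000
  cycle 0 → 1 → 0: weight = 8, length = 2, mean = 8/2 ≈ 4.000
  cycle 1 → 0 → 1: weight = 8, length = 2, mean = 8/2 ≈ 4.000
Minimum mean = 2.000, attained e.g. along the cycle 0 → 0 with weight 2 and length 1. So λ(A) = 2/1 = 2.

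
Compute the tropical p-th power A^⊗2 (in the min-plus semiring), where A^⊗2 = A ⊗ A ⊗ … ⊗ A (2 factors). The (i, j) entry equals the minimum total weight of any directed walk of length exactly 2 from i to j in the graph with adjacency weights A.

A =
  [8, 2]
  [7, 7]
A^⊗2 =
  [9, 9]
  [14, 9]

Each entry (A^⊗2)_ij equals the minimum over all length-2 walks i = v_0 → v_1 → … → v_2 = j of Σ_t A[v_t][v_{t+1}]. For example, for (i, j) = (0, 1) we minimise over 2 possible intermediate vertex sequences; the minimum is 9, attained along the walk 0 → 1 → 1.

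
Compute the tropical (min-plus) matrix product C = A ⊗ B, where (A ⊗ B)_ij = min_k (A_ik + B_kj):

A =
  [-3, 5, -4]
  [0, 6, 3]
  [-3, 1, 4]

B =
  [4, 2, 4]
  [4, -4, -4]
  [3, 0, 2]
A ⊗ B =
  [-1, -4, -2]
  [4, 2, 2]
  [1, -3, -3]

Apply the min-plus product entry-by-entry:
  C[0][0] = min over k of (A[0][0] + B[0][0] = -3 + 4 = 1, A[0][1] + B[1][0] = 5 + 4 = 9, A[0][2] + B[2][0] = -4 + 3 = -1) = -1 (attained at k = 2)
  C[0][1] = min over k of (A[0][0] + B[0][1] = -3 + 2 = -1, A[0][1] + B[1][1] = 5 + -4 = 1, A[0][2] + B[2][1] = -4 + 0 = -4) = -4 (attained at k = 2)
  C[0][2] = min over k of (A[0][0] + B[0][2] = -3 + 4 = 1, A[0][1] + B[1][2] = 5 + -4 = 1, A[0][2] + B[2][2] = -4 + 2 = -2) = -2 (attained at k = 2)
  C[1][0] = min over k of (A[1][0] + B[0][0] = 0 + 4 = 4, A[1][1] + B[1][0] = 6 + 4 = 10, A[1][2] + B[2][0] = 3 + 3 = 6) = 4 (attained at k = 0)
  C[1][1] = min over k of (A[1][0] + B[0][1] = 0 + 2 = 2, A[1][1] + B[1][1] = 6 + -4 = 2, A[1][2] + B[2][1] = 3 + 0 = 3) = 2 (attained at k = 0)
  C[1][2] = min over k of (A[1][0] + B[0][2] = 0 + 4 = 4, A[1][1] + B[1][2] = 6 + -4 = 2, A[1][2] + B[2][2] = 3 + 2 = 5) = 2 (attained at k = 1)
  C[2][0] = min over k of (A[2][0] + B[0][0] = -3 + 4 = 1, A[2][1] + B[1][0] = 1 + 4 = 5, A[2][2] + B[2][0] = 4 + 3 = 7) = 1 (attained at k = 0)
  C[2][1] = min over k of (A[2][0] + B[0][1] = -3 + 2 = -1, A[2][1] + B[1][1] = 1 + -4 = -3, A[2][2] + B[2][1] = 4 + 0 = 4) = -3 (attained at k = 1)
  C[2][2] = min over k of (A[2][0] + B[0][2] = -3 + 4 = 1, A[2][1] + B[1][2] = 1 + -4 = -3, A[2][2] + B[2][2] = 4 + 2 = 6) = -3 (attained at k = 1)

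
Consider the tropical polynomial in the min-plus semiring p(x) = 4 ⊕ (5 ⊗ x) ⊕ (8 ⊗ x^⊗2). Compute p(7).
p(7) = 4

A tropical monomial a ⊗ x^⊗i evaluates to a + i · x. Evaluating each term at x = 7:
  Term 0 contributes 4 + 0 · 7 = 4
  Term 1 contributes 5 + 1 · 7 = 12
  Term 2 contributes 8 + 2 · 7 = 22
p(7) = ⊕ of these = min[4, 12, 22] = 4.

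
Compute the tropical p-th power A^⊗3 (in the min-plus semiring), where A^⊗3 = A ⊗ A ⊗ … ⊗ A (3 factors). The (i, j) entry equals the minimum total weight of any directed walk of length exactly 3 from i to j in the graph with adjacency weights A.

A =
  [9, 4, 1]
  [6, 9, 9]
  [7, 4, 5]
A^⊗3 =
  [11, 10, 9]
  [14, 11, 12]
  [15, 12, 11]

Each entry (A^⊗3)_ij equals the minimum over all length-3 walks i = v_0 → v_1 → … → v_3 = j of Σ_t A[v_t][v_{t+1}]. For example, for (i, j) = (0, 2) we minimise over 9 possible intermediate vertex sequences; the minimum is 9, attained along the walk 0 → 2 → 0 → 2.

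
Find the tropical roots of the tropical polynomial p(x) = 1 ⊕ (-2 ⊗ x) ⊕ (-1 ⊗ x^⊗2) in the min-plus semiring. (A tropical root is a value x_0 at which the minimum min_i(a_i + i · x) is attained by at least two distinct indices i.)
Roots: {-1, 3}

Each tropical root is a break point of the lower envelope of the lines y = a_i + i · x (there are 3 lines, with slopes 0, 1, ..., 2). Only the lines that attain the minimum somewhere contribute to roots; other lines are dominated. Here the surviving (envelope) indices are i = 2, i = 1, i = 0.
Intersections between consecutive envelope lines give the roots: for adjacent envelope indices i < j the intersection is x = (a_i − a_j) / (j − i). Reading off the sorted break points: {-1, 3}.
Verification: at each break x_0, at least two indices attain the minimum of min_i(a_i + i · x_0).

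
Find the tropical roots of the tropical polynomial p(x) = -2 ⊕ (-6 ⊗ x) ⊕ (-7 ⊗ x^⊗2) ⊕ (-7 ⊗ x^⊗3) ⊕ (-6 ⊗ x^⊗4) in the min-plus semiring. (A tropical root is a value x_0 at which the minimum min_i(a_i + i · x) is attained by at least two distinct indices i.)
Roots: {-1, 0, 1, 4}

Each tropical root is a break point of the lower envelope of the lines y = a_i + i · x (there are 5 lines, with slopes 0, 1, ..., 4). Only the lines that attain the minimum somewhere contribute to roots; other lines are dominated. Here the surviving (envelope) indices are i = 4, i = 3, i = 2, i = 1, i = 0.
Intersections between consecutive envelope lines give the roots: for adjacent envelope indices i < j the intersection is x = (a_i − a_j) / (j − i). Reading off the sorted break points: {-1, 0, 1, 4}.
Verification: at each break x_0, at least two indices attain the minimum of min_i(a_i + i · x_0).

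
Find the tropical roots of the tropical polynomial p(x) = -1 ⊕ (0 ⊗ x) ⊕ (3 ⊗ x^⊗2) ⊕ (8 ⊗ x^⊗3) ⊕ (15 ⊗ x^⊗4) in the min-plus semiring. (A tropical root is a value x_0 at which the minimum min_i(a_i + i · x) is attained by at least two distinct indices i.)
Roots: {-7, -5, -3, -1}

Each tropical root is a break point of the lower envelope of the lines y = a_i + i · x (there are 5 lines, with slopes 0, 1, ..., 4). Only the lines that attain the minimum somewhere contribute to roots; other lines are dominated. Here the surviving (envelope) indices are i = 4, i = 3, i = 2, i = 1, i = 0.
Intersections between consecutive envelope lines give the roots: for adjacent envelope indices i < j the intersection is x = (a_i − a_j) / (j − i). Reading off the sorted break points: {-7, -5, -3, -1}.
Verification: at each break x_0, at least two indices attain the minimum of min_i(a_i + i · x_0).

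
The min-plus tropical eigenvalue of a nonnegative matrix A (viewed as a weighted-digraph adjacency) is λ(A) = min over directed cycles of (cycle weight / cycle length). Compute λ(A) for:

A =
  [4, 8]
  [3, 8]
λ(A) = 4

Enumerate directed cycles and compute their means (weight / length). Sample:
  cycle 0 → 0: weight = 4, length = 1, mean = 4/1 ≈ 4.000
  cycle 1 → 1: weight = 8, length = 1, mean = 8/1 ≈ 8.000
  cycle 0 → 1 → 0: weight = 11, length = 2, mean = 11/2 ≈ 5.500
  cycle 1 → 0 → 1: weight = 11, length = 2, mean = 11/2 ≈ 5.500
Minimum mean = 4.000, attained e.g. along the cycle 0 → 0 with weight 4 and length 1. So λ(A) = 4/1 = 4.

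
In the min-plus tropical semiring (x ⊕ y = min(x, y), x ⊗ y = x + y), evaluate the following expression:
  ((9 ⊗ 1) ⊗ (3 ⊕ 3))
((9 ⊗ 1) ⊗ (3 ⊕ 3)) = 13

Expand innermost to outermost. Recall ⊕ takes the minimum of its arguments and ⊗ takes their sum. Working out the expression ((9 ⊗ 1) ⊗ (3 ⊕ 3)) gives 13.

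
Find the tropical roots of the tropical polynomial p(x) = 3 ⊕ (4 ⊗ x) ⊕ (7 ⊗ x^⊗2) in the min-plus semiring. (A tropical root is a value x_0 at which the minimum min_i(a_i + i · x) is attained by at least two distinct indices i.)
Roots: {-3, -1}

Each tropical root is a break point of the lower envelope of the lines y = a_i + i · x (there are 3 lines, with slopes 0, 1, ..., 2). Only the lines that attain the minimum somewhere contribute to roots; other lines are dominated. Here the surviving (envelope) indices are i = 2, i = 1, i = 0.
Intersections between consecutive envelope lines give the roots: for adjacent envelope indices i < j the intersection is x = (a_i − a_j) / (j − i). Reading off the sorted break points: {-3, -1}.
Verification: at each break x_0, at least two indices attain the minimum of min_i(a_i + i · x_0).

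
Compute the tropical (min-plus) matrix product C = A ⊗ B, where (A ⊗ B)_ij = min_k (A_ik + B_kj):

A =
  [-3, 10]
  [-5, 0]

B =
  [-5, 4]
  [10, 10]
A ⊗ B =
  [-8, 1]
  [-10, -1]

Apply the min-plus product entry-by-entry:
  C[0][0] = min over k of (A[0][0] + B[0][0] = -3 + -5 = -8, A[0][1] + B[1][0] = 10 + 10 = 20) = -8 (attained at k = 0)
  C[0][1] = min over k of (A[0][0] + B[0][1] = -3 + 4 = 1, A[0][1] + B[1][1] = 10 + 10 = 20) = 1 (attained at k = 0)
  C[1][0] = min over k of (A[1][0] + B[0][0] = -5 + -5 = -10, A[1][1] + B[1][0] = 0 + 10 = 10) = -10 (attained at k = 0)
  C[1][1] = min over k of (A[1][0] + B[0][1] = -5 + 4 = -1, A[1][1] + B[1][1] = 0 + 10 = 10) = -1 (attained at k = 0)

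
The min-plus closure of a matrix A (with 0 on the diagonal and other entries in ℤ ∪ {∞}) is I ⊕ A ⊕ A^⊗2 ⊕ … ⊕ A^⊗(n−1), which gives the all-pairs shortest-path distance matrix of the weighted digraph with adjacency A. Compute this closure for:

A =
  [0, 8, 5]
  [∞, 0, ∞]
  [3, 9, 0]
Closure =
  [0, 8, 5]
  [∞, 0, ∞]
  [3, 9, 0]

This is the Floyd-Warshall all-pairs shortest-path computation. For each intermediate vertex k = 0, 1, …, 2, update dist[i][j] ← min(dist[i][j], dist[i][k] + dist[k][j]). The final matrix gives, for each (i, j), the minimum total weight of any directed path from i to j (possibly empty when i = j).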